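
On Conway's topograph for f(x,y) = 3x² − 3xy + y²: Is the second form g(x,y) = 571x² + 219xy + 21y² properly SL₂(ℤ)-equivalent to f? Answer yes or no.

D₁ = -3, D₂ = -3
f: translate: b→3 (≡-3 mod 6), so (3,-3,1)→(3,3,1)
f: flip: (3,3,1)→(1,-3,3)
f: translate: b→1 (≡-3 mod 2), so (1,-3,3)→(1,1,1)
f: reduced (well bottom): (1,1,1) with a≤c, −a<b≤a
g: flip: (571,219,21)→(21,-219,571)
g: translate: b→-9 (≡-219 mod 42), so (21,-219,571)→(21,-9,1)
g: flip: (21,-9,1)→(1,9,21)
g: translate: b→1 (≡9 mod 2), so (1,9,21)→(1,1,1)
g: reduced (well bottom): (1,1,1) with a≤c, −a<b≤a
reduced forms (1, 1, 1) vs (1, 1, 1) ⇒ equivalent

yes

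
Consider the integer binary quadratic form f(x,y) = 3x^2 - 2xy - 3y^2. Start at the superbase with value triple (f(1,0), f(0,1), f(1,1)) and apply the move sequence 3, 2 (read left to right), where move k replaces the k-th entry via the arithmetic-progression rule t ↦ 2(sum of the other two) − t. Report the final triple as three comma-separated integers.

start (3,-3,-2) = (f(1,0),f(0,1),f(1,1))
replace slot 3: 2·(3+(-3)) − (-2) = 2 → (3,-3,2)
replace slot 2: 2·(3+2) − (-3) = 13 → (3,13,2)

3,13,2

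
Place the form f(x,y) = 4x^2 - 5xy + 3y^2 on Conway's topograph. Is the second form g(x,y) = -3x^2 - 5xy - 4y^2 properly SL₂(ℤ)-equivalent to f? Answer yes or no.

D₁ = -23, D₂ = -23
f: translate: b→3 (≡-5 mod 8), so (4,-5,3)→(4,3,2)
f: flip: (4,3,2)→(2,-3,4)
f: translate: b→1 (≡-3 mod 4), so (2,-3,4)→(2,1,3)
f: reduced (well bottom): (2,1,3) with a≤c, −a<b≤a
g is negative-definite; reduce −g:
−g: translate: b→-1 (≡5 mod 6), so (3,5,4)→(3,-1,2)
−g: flip: (3,-1,2)→(2,1,3)
−g: reduced (well bottom): (2,1,3) with a≤c, −a<b≤a
flip sign back: reduced form of g is (-2,-1,-3)
reduced forms (2, 1, 3) vs (-2, -1, -3) ⇒ inequivalent

no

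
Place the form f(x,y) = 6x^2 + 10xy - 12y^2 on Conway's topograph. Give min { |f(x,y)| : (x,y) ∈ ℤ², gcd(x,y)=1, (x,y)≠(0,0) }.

river: ρ → (-12,14,4)
river: ρ → (4,18,-4)
river: ρ → (-4,14,12)
river: ρ → (12,10,-6)
river: ρ → (-6,14,8)
river: ρ → (8,18,-2)
river: ρ → (-2,18,8)
river: ρ → (8,14,-6)
river: ρ → (-6,10,12)
river: ρ → (12,14,-4)
river: ρ → (-4,18,4)
river: ρ → (4,14,-12)
river: ρ → (-12,10,6)
river: ρ → (6,14,-8)
river: ρ → (-8,18,2)
river: ρ → (2,18,-8)
river: ρ → (-8,14,6)
river: ρ → (6,10,-12)
closes: descent 0, river 18
min |a| on river = 2

2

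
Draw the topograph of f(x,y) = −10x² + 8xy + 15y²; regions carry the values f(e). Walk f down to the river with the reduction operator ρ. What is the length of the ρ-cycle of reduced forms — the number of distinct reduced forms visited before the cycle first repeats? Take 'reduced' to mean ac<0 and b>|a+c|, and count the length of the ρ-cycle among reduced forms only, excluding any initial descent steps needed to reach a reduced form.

D = 664, ⌊√D⌋ = 25
river: ρ → (15,22,-3)
river: ρ → (-3,20,22)
river: ρ → (22,24,-1)
river: ρ → (-1,24,22)
river: ρ → (22,20,-3)
river: ρ → (-3,22,15)
river: ρ → (15,8,-10)
river: ρ → (-10,12,13)
river: ρ → (13,14,-9)
river: ρ → (-9,22,5)
river: ρ → (5,18,-17)
river: ρ → (-17,16,6)
river: ρ → (6,20,-11)
river: ρ → (-11,24,2)
river: ρ → (2,24,-11)
river: ρ → (-11,20,6)
river: ρ → (6,16,-17)
river: ρ → (-17,18,5)
river: ρ → (5,22,-9)
river: ρ → (-9,14,13)
river: ρ → (13,12,-10)
river: ρ → (-10,8,15)
ρ-cycle length = 22 (tail of 0 descent steps not counted)

22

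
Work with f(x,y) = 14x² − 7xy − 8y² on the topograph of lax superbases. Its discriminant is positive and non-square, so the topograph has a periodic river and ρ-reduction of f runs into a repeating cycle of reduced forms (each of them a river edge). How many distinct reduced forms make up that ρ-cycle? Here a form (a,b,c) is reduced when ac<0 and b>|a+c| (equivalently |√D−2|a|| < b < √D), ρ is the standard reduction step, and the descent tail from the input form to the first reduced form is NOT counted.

D = 497, ⌊√D⌋ = 22
descent: ρ → (-8,7,14)  [lands on river]
river: ρ → (14,21,-1)
river: ρ → (-1,21,14)
river: ρ → (14,7,-8)
river: ρ → (-8,9,13)
river: ρ → (13,17,-4)
river: ρ → (-4,15,17)
river: ρ → (17,19,-2)
river: ρ → (-2,21,7)
river: ρ → (7,21,-2)
river: ρ → (-2,19,17)
river: ρ → (17,15,-4)
river: ρ → (-4,17,13)
river: ρ → (13,9,-8)
ρ-cycle length = 14 (tail of 1 descent step not counted)

14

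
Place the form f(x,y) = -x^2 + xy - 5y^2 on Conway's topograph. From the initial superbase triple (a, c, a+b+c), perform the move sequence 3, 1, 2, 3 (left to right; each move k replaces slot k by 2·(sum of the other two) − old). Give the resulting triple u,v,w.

start (-1,-5,-5) = (f(1,0),f(0,1),f(1,1))
replace slot 3: 2·((-1)+(-5)) − (-5) = -7 → (-1,-5,-7)
replace slot 1: 2·((-5)+(-7)) − (-1) = -23 → (-23,-5,-7)
replace slot 2: 2·((-23)+(-7)) − (-5) = -55 → (-23,-55,-7)
replace slot 3: 2·((-23)+(-55)) − (-7) = -149 → (-23,-55,-149)

-23,-55,-149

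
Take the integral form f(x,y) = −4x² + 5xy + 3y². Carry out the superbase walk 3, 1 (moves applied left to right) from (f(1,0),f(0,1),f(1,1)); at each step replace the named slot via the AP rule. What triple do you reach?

start (-4,3,4) = (f(1,0),f(0,1),f(1,1))
replace slot 3: 2·((-4)+3) − 4 = -6 → (-4,3,-6)
replace slot 1: 2·(3+(-6)) − (-4) = -2 → (-2,3,-6)

-2,3,-6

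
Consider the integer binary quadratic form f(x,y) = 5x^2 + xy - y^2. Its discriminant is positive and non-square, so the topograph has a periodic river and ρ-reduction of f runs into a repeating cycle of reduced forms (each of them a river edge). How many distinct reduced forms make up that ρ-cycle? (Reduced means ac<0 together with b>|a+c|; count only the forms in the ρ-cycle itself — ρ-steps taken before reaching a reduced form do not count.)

D = 21, ⌊√D⌋ = 4
descent: ρ → (-1,3,3)  [lands on river]
river: ρ → (3,3,-1)
ρ-cycle length = 2 (tail of 1 descent step not counted)

2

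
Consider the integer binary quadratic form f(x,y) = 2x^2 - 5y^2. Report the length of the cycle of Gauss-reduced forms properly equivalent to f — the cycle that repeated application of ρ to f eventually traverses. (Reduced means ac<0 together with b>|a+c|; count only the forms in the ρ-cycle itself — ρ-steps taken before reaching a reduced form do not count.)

D = 40, ⌊√D⌋ = 6
descent: ρ → (-5,0,2)
descent: ρ → (2,4,-3)  [lands on river]
river: ρ → (-3,2,3)
river: ρ → (3,4,-2)
river: ρ → (-2,4,3)
river: ρ → (3,2,-3)
river: ρ → (-3,4,2)
ρ-cycle length = 6 (tail of 2 descent steps not counted)

6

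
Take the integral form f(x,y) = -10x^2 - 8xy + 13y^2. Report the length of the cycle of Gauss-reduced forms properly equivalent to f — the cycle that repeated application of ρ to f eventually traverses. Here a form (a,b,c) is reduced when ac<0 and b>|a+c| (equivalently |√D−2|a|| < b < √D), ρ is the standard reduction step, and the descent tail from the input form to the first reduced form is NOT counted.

D = 584, ⌊√D⌋ = 24
descent: ρ → (13,8,-10)  [lands on river]
river: ρ → (-10,12,11)
river: ρ → (11,10,-11)
river: ρ → (-11,12,10)
river: ρ → (10,8,-13)
river: ρ → (-13,18,5)
river: ρ → (5,22,-5)
river: ρ → (-5,18,13)
ρ-cycle length = 8 (tail of 1 descent step not counted)

8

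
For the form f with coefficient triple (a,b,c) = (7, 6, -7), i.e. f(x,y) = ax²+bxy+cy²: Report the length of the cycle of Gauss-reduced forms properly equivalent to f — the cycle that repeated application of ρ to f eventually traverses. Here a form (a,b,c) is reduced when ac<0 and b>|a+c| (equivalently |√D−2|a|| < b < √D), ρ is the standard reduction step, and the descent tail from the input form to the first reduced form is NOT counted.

D = 232, ⌊√D⌋ = 15
river: ρ → (-7,8,6)
river: ρ → (6,4,-9)
river: ρ → (-9,14,1)
river: ρ → (1,14,-9)
river: ρ → (-9,4,6)
river: ρ → (6,8,-7)
river: ρ → (-7,6,7)
river: ρ → (7,8,-6)
river: ρ → (-6,4,9)
river: ρ → (9,14,-1)
river: ρ → (-1,14,9)
river: ρ → (9,4,-6)
river: ρ → (-6,8,7)
river: ρ → (7,6,-7)
ρ-cycle length = 14 (tail of 0 descent steps not counted)

14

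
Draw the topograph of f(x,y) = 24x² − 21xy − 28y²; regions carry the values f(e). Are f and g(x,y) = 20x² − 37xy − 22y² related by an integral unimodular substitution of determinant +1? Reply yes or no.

D₁ = 3129, D₂ = 3129
river cycle of f (length 10): (-28, 21, 24), (24, 27, -25), (-25, 23, 26), (26, 29, -22), (-22, 15, 33), (33, 51, -4), (-4, 53, 20), (20, 27, -30), (-30, 33, 17), (17, 35, -28)
river cycle of g (length 6): (-22, 37, 20), (20, 43, -16), (-16, 53, 5), (5, 47, -46), (-46, 45, 6), (6, 51, -22)
cycles differ ⇒ inequivalent

no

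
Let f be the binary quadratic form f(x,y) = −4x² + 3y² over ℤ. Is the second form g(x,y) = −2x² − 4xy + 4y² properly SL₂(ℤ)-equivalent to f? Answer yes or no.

D₁ = 48, D₂ = 48
river cycle of f (length 2): (3, 6, -1), (-1, 6, 3)
river cycle of g (length 2): (4, 4, -2), (-2, 4, 4)
cycles differ ⇒ inequivalent

no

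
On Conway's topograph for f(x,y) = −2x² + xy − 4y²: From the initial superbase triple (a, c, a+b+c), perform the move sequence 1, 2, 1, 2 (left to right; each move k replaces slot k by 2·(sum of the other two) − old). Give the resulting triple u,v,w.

start (-2,-4,-5) = (f(1,0),f(0,1),f(1,1))
replace slot 1: 2·((-4)+(-5)) − (-2) = -16 → (-16,-4,-5)
replace slot 2: 2·((-16)+(-5)) − (-4) = -38 → (-16,-38,-5)
replace slot 1: 2·((-38)+(-5)) − (-16) = -70 → (-70,-38,-5)
replace slot 2: 2·((-70)+(-5)) − (-38) = -112 → (-70,-112,-5)

-70,-112,-5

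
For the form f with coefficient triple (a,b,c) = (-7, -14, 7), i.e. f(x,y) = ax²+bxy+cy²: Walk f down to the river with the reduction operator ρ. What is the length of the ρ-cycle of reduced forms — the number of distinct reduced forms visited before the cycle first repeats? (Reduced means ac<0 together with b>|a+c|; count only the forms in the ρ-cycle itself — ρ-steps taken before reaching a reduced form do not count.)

D = 392, ⌊√D⌋ = 19
descent: ρ → (7,14,-7)  [lands on river]
river: ρ → (-7,14,7)
ρ-cycle length = 2 (tail of 1 descent step not counted)

2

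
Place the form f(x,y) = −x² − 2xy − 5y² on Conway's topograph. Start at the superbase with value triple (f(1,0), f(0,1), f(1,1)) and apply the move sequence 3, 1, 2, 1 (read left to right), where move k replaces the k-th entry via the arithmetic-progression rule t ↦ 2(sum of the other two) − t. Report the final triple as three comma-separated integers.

start (-1,-5,-8) = (f(1,0),f(0,1),f(1,1))
replace slot 3: 2·((-1)+(-5)) − (-8) = -4 → (-1,-5,-4)
replace slot 1: 2·((-5)+(-4)) − (-1) = -17 → (-17,-5,-4)
replace slot 2: 2·((-17)+(-4)) − (-5) = -37 → (-17,-37,-4)
replace slot 1: 2·((-37)+(-4)) − (-17) = -65 → (-65,-37,-4)

-65,-37,-4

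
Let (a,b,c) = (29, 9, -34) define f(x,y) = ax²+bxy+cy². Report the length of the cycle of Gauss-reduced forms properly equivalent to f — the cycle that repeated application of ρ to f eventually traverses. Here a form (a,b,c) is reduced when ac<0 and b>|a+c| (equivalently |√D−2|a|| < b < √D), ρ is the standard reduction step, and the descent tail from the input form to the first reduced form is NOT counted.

D = 4025, ⌊√D⌋ = 63
river: ρ → (-34,59,4)
river: ρ → (4,61,-19)
river: ρ → (-19,53,16)
river: ρ → (16,43,-34)
river: ρ → (-34,25,25)
river: ρ → (25,25,-34)
river: ρ → (-34,43,16)
river: ρ → (16,53,-19)
river: ρ → (-19,61,4)
river: ρ → (4,59,-34)
river: ρ → (-34,9,29)
river: ρ → (29,49,-14)
river: ρ → (-14,63,1)
river: ρ → (1,63,-14)
river: ρ → (-14,49,29)
river: ρ → (29,9,-34)
ρ-cycle length = 16 (tail of 0 descent steps not counted)

16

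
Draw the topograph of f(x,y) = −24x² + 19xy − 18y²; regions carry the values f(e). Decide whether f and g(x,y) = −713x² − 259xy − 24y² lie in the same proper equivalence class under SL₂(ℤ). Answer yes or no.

D₁ = -1367, D₂ = -1367
f is negative-definite; reduce −f:
−f: flip: (24,-19,18)→(18,19,24)
−f: translate: b→-17 (≡19 mod 36), so (18,19,24)→(18,-17,23)
−f: reduced (well bottom): (18,-17,23) with a≤c, −a<b≤a
flip sign back: reduced form of f is (-18,17,-23)
g is negative-definite; reduce −g:
−g: flip: (713,259,24)→(24,-259,713)
−g: translate: b→-19 (≡-259 mod 48), so (24,-259,713)→(24,-19,18)
−g: flip: (24,-19,18)→(18,19,24)
−g: translate: b→-17 (≡19 mod 36), so (18,19,24)→(18,-17,23)
−g: reduced (well bottom): (18,-17,23) with a≤c, −a<b≤a
flip sign back: reduced form of g is (-18,17,-23)
reduced forms (-18, 17, -23) vs (-18, 17, -23) ⇒ equivalent

yes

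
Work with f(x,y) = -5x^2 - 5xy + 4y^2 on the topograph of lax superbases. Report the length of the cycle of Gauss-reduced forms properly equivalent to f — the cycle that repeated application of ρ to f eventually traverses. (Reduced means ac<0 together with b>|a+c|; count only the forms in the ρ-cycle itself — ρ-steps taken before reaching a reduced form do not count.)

D = 105, ⌊√D⌋ = 10
descent: ρ → (4,5,-5)  [lands on river]
river: ρ → (-5,5,4)
river: ρ → (4,3,-6)
river: ρ → (-6,9,1)
river: ρ → (1,9,-6)
river: ρ → (-6,3,4)
ρ-cycle length = 6 (tail of 1 descent step not counted)

6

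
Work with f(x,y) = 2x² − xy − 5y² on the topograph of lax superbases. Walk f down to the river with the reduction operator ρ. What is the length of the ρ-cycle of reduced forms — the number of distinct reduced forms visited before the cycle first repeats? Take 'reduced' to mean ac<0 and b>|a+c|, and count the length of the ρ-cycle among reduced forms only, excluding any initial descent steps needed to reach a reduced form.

D = 41, ⌊√D⌋ = 6
descent: ρ → (-5,1,2)
descent: ρ → (2,3,-4)  [lands on river]
river: ρ → (-4,5,1)
river: ρ → (1,5,-4)
river: ρ → (-4,3,2)
river: ρ → (2,5,-2)
river: ρ → (-2,3,4)
river: ρ → (4,5,-1)
river: ρ → (-1,5,4)
river: ρ → (4,3,-2)
river: ρ → (-2,5,2)
ρ-cycle length = 10 (tail of 2 descent steps not counted)

10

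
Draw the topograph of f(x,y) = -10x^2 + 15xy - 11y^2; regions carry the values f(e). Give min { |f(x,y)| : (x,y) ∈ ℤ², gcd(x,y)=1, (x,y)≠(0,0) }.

translate: b→5 (≡-15 mod 20), so (10,-15,11)→(10,5,6)
flip: (10,5,6)→(6,-5,10)
reduced (well bottom): (6,-5,10) with a≤c, −a<b≤a
well minimum |f| = |-6| = 6 (negative-definite)

6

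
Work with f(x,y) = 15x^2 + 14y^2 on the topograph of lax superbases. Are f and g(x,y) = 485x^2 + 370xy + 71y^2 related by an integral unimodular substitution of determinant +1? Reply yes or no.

D₁ = -840, D₂ = -840
f: flip: (15,0,14)→(14,0,15)
f: reduced (well bottom): (14,0,15) with a≤c, −a<b≤a
g: flip: (485,370,71)→(71,-370,485)
g: translate: b→56 (≡-370 mod 142), so (71,-370,485)→(71,56,14)
g: flip: (71,56,14)→(14,-56,71)
g: translate: b→0 (≡-56 mod 28), so (14,-56,71)→(14,0,15)
g: reduced (well bottom): (14,0,15) with a≤c, −a<b≤a
reduced forms (14, 0, 15) vs (14, 0, 15) ⇒ equivalent

yes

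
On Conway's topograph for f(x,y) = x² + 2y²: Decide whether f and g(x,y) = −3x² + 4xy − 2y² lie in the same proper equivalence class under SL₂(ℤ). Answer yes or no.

D₁ = -8, D₂ = -8
f: reduced (well bottom): (1,0,2) with a≤c, −a<b≤a
g is negative-definite; reduce −g:
−g: translate: b→2 (≡-4 mod 6), so (3,-4,2)→(3,2,1)
−g: flip: (3,2,1)→(1,-2,3)
−g: translate: b→0 (≡-2 mod 2), so (1,-2,3)→(1,0,2)
−g: reduced (well bottom): (1,0,2) with a≤c, −a<b≤a
flip sign back: reduced form of g is (-1,0,-2)
reduced forms (1, 0, 2) vs (-1, 0, -2) ⇒ inequivalent

no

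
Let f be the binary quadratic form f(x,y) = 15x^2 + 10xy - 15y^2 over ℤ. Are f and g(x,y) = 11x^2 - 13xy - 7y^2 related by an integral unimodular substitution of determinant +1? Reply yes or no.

D₁ = 1000, D₂ = 477
discriminants differ ⇒ not SL₂(ℤ)-equivalent

no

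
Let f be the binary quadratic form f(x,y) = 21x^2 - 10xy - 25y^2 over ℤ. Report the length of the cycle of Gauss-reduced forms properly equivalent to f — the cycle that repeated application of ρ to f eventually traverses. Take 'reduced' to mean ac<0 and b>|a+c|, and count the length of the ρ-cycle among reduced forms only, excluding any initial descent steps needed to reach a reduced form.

D = 2200, ⌊√D⌋ = 46
descent: ρ → (-25,10,21)  [lands on river]
river: ρ → (21,32,-14)
river: ρ → (-14,24,29)
river: ρ → (29,34,-9)
river: ρ → (-9,38,21)
river: ρ → (21,46,-1)
river: ρ → (-1,46,21)
river: ρ → (21,38,-9)
river: ρ → (-9,34,29)
river: ρ → (29,24,-14)
river: ρ → (-14,32,21)
river: ρ → (21,10,-25)
river: ρ → (-25,40,6)
river: ρ → (6,44,-11)
river: ρ → (-11,44,6)
river: ρ → (6,40,-25)
ρ-cycle length = 16 (tail of 1 descent step not counted)

16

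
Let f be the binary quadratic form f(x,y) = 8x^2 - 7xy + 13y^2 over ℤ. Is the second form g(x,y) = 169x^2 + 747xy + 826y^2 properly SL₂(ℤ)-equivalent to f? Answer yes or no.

D₁ = -367, D₂ = -367
f: reduced (well bottom): (8,-7,13) with a≤c, −a<b≤a
g: translate: b→71 (≡747 mod 338), so (169,747,826)→(169,71,8)
g: flip: (169,71,8)→(8,-71,169)
g: translate: b→-7 (≡-71 mod 16), so (8,-71,169)→(8,-7,13)
g: reduced (well bottom): (8,-7,13) with a≤c, −a<b≤a
reduced forms (8, -7, 13) vs (8, -7, 13) ⇒ equivalent

yes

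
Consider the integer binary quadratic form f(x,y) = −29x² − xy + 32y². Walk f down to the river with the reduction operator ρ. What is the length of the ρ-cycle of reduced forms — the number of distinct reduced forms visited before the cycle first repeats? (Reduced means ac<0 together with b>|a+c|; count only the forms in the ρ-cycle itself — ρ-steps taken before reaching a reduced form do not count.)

D = 3713, ⌊√D⌋ = 60
descent: ρ → (32,1,-29)
descent: ρ → (-29,57,4)  [lands on river]
river: ρ → (4,55,-43)
river: ρ → (-43,31,16)
river: ρ → (16,33,-41)
river: ρ → (-41,49,8)
river: ρ → (8,47,-47)
river: ρ → (-47,47,8)
river: ρ → (8,49,-41)
river: ρ → (-41,33,16)
river: ρ → (16,31,-43)
river: ρ → (-43,55,4)
river: ρ → (4,57,-29)
river: ρ → (-29,59,2)
river: ρ → (2,57,-58)
river: ρ → (-58,59,1)
river: ρ → (1,59,-58)
river: ρ → (-58,57,2)
river: ρ → (2,59,-29)
ρ-cycle length = 18 (tail of 2 descent steps not counted)

18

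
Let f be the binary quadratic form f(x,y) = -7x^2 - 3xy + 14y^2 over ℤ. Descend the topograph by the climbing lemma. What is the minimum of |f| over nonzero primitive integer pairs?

descent: ρ → (14,3,-7)
descent: ρ → (-7,11,10)  [lands on river]
river: ρ → (10,9,-8)
river: ρ → (-8,7,11)
river: ρ → (11,15,-4)
river: ρ → (-4,17,7)
river: ρ → (7,11,-10)
river: ρ → (-10,9,8)
river: ρ → (8,7,-11)
river: ρ → (-11,15,4)
river: ρ → (4,17,-7)
closes: descent 2, river 10
min |a| on river = 4

4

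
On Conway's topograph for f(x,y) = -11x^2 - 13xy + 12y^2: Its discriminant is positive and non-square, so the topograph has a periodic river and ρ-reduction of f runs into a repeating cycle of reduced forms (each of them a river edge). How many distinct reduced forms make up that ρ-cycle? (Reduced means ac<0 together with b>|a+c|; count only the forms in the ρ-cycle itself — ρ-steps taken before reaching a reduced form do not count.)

D = 697, ⌊√D⌋ = 26
descent: ρ → (12,13,-11)  [lands on river]
river: ρ → (-11,9,14)
river: ρ → (14,19,-6)
river: ρ → (-6,17,17)
river: ρ → (17,17,-6)
river: ρ → (-6,19,14)
river: ρ → (14,9,-11)
river: ρ → (-11,13,12)
river: ρ → (12,11,-12)
river: ρ → (-12,13,11)
river: ρ → (11,9,-14)
river: ρ → (-14,19,6)
river: ρ → (6,17,-17)
river: ρ → (-17,17,6)
river: ρ → (6,19,-14)
river: ρ → (-14,9,11)
river: ρ → (11,13,-12)
river: ρ → (-12,11,12)
ρ-cycle length = 18 (tail of 1 descent step not counted)

18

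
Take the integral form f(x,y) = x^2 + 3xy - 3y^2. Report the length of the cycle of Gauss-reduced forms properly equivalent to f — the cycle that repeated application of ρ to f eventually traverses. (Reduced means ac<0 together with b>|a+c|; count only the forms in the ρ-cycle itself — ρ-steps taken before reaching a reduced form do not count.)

D = 21, ⌊√D⌋ = 4
river: ρ → (-3,3,1)
river: ρ → (1,3,-3)
ρ-cycle length = 2 (tail of 0 descent steps not counted)

2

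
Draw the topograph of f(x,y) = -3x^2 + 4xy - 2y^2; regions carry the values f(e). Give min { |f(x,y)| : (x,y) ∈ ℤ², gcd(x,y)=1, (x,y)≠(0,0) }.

translate: b→2 (≡-4 mod 6), so (3,-4,2)→(3,2,1)
flip: (3,2,1)→(1,-2,3)
translate: b→0 (≡-2 mod 2), so (1,-2,3)→(1,0,2)
reduced (well bottom): (1,0,2) with a≤c, −a<b≤a
well minimum |f| = |-1| = 1 (negative-definite)

1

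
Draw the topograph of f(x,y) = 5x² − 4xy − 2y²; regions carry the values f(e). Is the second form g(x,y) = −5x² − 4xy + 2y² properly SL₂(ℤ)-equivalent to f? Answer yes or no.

D₁ = 56, D₂ = 56
river cycle of f (length 4): (-2, 4, 5), (5, 6, -1), (-1, 6, 5), (5, 4, -2)
river cycle of g (length 4): (2, 4, -5), (-5, 6, 1), (1, 6, -5), (-5, 4, 2)
cycles differ ⇒ inequivalent

no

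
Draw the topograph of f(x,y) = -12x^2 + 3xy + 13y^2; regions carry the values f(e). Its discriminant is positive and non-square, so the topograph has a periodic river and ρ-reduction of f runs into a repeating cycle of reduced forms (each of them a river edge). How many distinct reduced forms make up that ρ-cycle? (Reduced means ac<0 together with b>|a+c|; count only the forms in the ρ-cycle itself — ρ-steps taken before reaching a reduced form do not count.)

D = 633, ⌊√D⌋ = 25
river: ρ → (13,23,-2)
river: ρ → (-2,25,1)
river: ρ → (1,25,-2)
river: ρ → (-2,23,13)
river: ρ → (13,3,-12)
river: ρ → (-12,21,4)
river: ρ → (4,19,-17)
river: ρ → (-17,15,6)
river: ρ → (6,21,-8)
river: ρ → (-8,11,16)
river: ρ → (16,21,-3)
river: ρ → (-3,21,16)
river: ρ → (16,11,-8)
river: ρ → (-8,21,6)
river: ρ → (6,15,-17)
river: ρ → (-17,19,4)
river: ρ → (4,21,-12)
river: ρ → (-12,3,13)
ρ-cycle length = 18 (tail of 0 descent steps not counted)

18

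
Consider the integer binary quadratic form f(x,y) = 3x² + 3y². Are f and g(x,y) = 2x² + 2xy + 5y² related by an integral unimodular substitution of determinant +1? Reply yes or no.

D₁ = -36, D₂ = -36
f: reduced (well bottom): (3,0,3) with a≤c, −a<b≤a
g: reduced (well bottom): (2,2,5) with a≤c, −a<b≤a
reduced forms (3, 0, 3) vs (2, 2, 5) ⇒ inequivalent

no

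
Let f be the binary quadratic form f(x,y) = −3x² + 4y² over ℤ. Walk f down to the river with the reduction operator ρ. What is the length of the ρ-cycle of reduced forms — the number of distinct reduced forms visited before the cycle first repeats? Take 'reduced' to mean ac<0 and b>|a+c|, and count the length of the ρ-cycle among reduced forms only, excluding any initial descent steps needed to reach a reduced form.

D = 48, ⌊√D⌋ = 6
descent: ρ → (4,0,-3)
descent: ρ → (-3,6,1)  [lands on river]
river: ρ → (1,6,-3)
ρ-cycle length = 2 (tail of 2 descent steps not counted)

2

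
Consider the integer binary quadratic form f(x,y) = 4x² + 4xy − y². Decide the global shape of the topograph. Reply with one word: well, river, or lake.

D = b²−4ac = 4² − 4·4·(-1) = 32
D > 0 non-square ⇒ indefinite ⇒ periodic river

river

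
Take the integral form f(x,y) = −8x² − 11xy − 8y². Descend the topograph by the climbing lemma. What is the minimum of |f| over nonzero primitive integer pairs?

translate: b→-5 (≡11 mod 16), so (8,11,8)→(8,-5,5)
flip: (8,-5,5)→(5,5,8)
reduced (well bottom): (5,5,8) with a≤c, −a<b≤a
well minimum |f| = |-5| = 5 (negative-definite)

5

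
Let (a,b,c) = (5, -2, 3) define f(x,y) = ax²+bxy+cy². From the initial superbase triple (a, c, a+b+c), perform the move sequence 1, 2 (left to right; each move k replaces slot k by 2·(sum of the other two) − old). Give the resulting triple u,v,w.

start (5,3,6) = (f(1,0),f(0,1),f(1,1))
replace slot 1: 2·(3+6) − 5 = 13 → (13,3,6)
replace slot 2: 2·(13+6) − 3 = 35 → (13,35,6)

13,35,6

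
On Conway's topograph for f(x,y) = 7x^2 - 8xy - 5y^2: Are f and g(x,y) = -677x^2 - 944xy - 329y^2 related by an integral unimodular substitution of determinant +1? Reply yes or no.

D₁ = 204, D₂ = 204
river cycle of f (length 6): (-5, 8, 7), (7, 6, -6), (-6, 6, 7), (7, 8, -5), (-5, 12, 3), (3, 12, -5)
river cycle of g (length 6): (-5, 8, 7), (7, 6, -6), (-6, 6, 7), (7, 8, -5), (-5, 12, 3), (3, 12, -5)
cycles coincide ⇒ equivalent

yes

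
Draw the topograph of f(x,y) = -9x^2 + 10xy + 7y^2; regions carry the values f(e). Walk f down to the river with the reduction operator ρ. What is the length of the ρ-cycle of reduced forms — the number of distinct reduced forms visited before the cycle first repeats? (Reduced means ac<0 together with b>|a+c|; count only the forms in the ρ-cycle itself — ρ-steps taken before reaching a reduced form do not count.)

D = 352, ⌊√D⌋ = 18
river: ρ → (7,18,-1)
river: ρ → (-1,18,7)
river: ρ → (7,10,-9)
river: ρ → (-9,8,8)
river: ρ → (8,8,-9)
river: ρ → (-9,10,7)
ρ-cycle length = 6 (tail of 0 descent steps not counted)

6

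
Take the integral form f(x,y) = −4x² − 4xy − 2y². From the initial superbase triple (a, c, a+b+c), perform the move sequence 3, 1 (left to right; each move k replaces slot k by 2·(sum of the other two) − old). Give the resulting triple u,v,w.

start (-4,-2,-10) = (f(1,0),f(0,1),f(1,1))
replace slot 3: 2·((-4)+(-2)) − (-10) = -2 → (-4,-2,-2)
replace slot 1: 2·((-2)+(-2)) − (-4) = -4 → (-4,-2,-2)

-4,-2,-2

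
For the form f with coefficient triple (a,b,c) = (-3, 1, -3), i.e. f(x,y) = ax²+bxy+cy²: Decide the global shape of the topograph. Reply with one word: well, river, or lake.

D = b²−4ac = 1² − 4·(-3)·(-3) = -35
D < 0 ⇒ definite ⇒ every region one sign ⇒ single well

well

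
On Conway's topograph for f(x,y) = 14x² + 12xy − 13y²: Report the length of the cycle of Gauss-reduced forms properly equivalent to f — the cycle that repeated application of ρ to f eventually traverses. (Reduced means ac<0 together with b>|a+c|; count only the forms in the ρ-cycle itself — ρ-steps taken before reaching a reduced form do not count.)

D = 872, ⌊√D⌋ = 29
river: ρ → (-13,14,13)
river: ρ → (13,12,-14)
river: ρ → (-14,16,11)
river: ρ → (11,28,-2)
river: ρ → (-2,28,11)
river: ρ → (11,16,-14)
river: ρ → (-14,12,13)
river: ρ → (13,14,-13)
river: ρ → (-13,12,14)
river: ρ → (14,16,-11)
river: ρ → (-11,28,2)
river: ρ → (2,28,-11)
river: ρ → (-11,16,14)
river: ρ → (14,12,-13)
ρ-cycle length = 14 (tail of 0 descent steps not counted)

14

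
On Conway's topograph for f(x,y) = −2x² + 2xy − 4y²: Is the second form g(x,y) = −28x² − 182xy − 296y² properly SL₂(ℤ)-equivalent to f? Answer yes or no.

D₁ = -28, D₂ = -28
f is negative-definite; reduce −f:
−f: translate: b→2 (≡-2 mod 4), so (2,-2,4)→(2,2,4)
−f: reduced (well bottom): (2,2,4) with a≤c, −a<b≤a
flip sign back: reduced form of f is (-2,-2,-4)
g is negative-definite; reduce −g:
−g: translate: b→14 (≡182 mod 56), so (28,182,296)→(28,14,2)
−g: flip: (28,14,2)→(2,-14,28)
−g: translate: b→2 (≡-14 mod 4), so (2,-14,28)→(2,2,4)
−g: reduced (well bottom): (2,2,4) with a≤c, −a<b≤a
flip sign back: reduced form of g is (-2,-2,-4)
reduced forms (-2, -2, -4) vs (-2, -2, -4) ⇒ equivalent

yes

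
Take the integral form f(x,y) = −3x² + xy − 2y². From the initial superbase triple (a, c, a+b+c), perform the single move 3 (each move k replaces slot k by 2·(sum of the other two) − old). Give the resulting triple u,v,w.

start (-3,-2,-4) = (f(1,0),f(0,1),f(1,1))
replace slot 3: 2·((-3)+(-2)) − (-4) = -6 → (-3,-2,-6)

-3,-2,-6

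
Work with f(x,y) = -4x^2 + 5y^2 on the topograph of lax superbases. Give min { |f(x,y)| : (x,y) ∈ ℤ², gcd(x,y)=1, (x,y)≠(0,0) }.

descent: ρ → (5,0,-4)
descent: ρ → (-4,8,1)  [lands on river]
river: ρ → (1,8,-4)
closes: descent 2, river 2
min |a| on river = 1

1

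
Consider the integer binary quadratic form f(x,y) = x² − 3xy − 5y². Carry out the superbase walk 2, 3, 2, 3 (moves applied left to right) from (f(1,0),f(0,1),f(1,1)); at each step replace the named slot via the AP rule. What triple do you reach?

start (1,-5,-7) = (f(1,0),f(0,1),f(1,1))
replace slot 2: 2·(1+(-7)) − (-5) = -7 → (1,-7,-7)
replace slot 3: 2·(1+(-7)) − (-7) = -5 → (1,-7,-5)
replace slot 2: 2·(1+(-5)) − (-7) = -1 → (1,-1,-5)
replace slot 3: 2·(1+(-1)) − (-5) = 5 → (1,-1,5)

1,-1,5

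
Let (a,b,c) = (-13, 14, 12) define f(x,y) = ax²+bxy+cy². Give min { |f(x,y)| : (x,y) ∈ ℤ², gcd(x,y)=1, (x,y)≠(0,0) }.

river: ρ → (12,10,-15)
river: ρ → (-15,20,7)
river: ρ → (7,22,-12)
river: ρ → (-12,26,3)
river: ρ → (3,28,-3)
river: ρ → (-3,26,12)
river: ρ → (12,22,-7)
river: ρ → (-7,20,15)
river: ρ → (15,10,-12)
river: ρ → (-12,14,13)
river: ρ → (13,12,-13)
river: ρ → (-13,14,12)
closes: descent 0, river 12
min |a| on river = 3

3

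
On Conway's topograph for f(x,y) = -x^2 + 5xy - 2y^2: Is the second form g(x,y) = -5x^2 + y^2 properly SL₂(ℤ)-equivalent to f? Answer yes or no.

D₁ = 17, D₂ = 20
discriminants differ ⇒ not SL₂(ℤ)-equivalent

no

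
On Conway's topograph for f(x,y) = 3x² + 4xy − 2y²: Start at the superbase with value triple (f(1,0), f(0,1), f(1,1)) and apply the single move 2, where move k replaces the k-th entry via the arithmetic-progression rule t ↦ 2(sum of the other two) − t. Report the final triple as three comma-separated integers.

start (3,-2,5) = (f(1,0),f(0,1),f(1,1))
replace slot 2: 2·(3+5) − (-2) = 18 → (3,18,5)

3,18,5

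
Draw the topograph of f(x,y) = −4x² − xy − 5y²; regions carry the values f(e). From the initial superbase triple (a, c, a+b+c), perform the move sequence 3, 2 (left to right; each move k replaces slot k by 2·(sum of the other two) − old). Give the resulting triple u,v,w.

start (-4,-5,-10) = (f(1,0),f(0,1),f(1,1))
replace slot 3: 2·((-4)+(-5)) − (-10) = -8 → (-4,-5,-8)
replace slot 2: 2·((-4)+(-8)) − (-5) = -19 → (-4,-19,-8)

-4,-19,-8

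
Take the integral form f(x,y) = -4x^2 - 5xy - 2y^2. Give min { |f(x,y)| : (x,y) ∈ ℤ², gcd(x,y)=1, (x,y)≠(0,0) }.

translate: b→-3 (≡5 mod 8), so (4,5,2)→(4,-3,1)
flip: (4,-3,1)→(1,3,4)
translate: b→1 (≡3 mod 2), so (1,3,4)→(1,1,2)
reduced (well bottom): (1,1,2) with a≤c, −a<b≤a
well minimum |f| = |-1| = 1 (negative-definite)

1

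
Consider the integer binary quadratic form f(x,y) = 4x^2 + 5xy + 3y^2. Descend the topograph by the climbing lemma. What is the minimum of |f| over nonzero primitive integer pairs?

translate: b→-3 (≡5 mod 8), so (4,5,3)→(4,-3,2)
flip: (4,-3,2)→(2,3,4)
translate: b→-1 (≡3 mod 4), so (2,3,4)→(2,-1,3)
reduced (well bottom): (2,-1,3) with a≤c, −a<b≤a
well minimum = a = 2

2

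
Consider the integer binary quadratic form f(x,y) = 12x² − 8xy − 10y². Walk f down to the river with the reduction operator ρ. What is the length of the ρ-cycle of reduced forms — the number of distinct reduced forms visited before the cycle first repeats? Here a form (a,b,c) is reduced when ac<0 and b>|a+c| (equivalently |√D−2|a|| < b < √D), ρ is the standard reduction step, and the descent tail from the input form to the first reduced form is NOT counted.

D = 544, ⌊√D⌋ = 23
descent: ρ → (-10,8,12)  [lands on river]
river: ρ → (12,16,-6)
river: ρ → (-6,20,6)
river: ρ → (6,16,-12)
river: ρ → (-12,8,10)
river: ρ → (10,12,-10)
ρ-cycle length = 6 (tail of 1 descent step not counted)

6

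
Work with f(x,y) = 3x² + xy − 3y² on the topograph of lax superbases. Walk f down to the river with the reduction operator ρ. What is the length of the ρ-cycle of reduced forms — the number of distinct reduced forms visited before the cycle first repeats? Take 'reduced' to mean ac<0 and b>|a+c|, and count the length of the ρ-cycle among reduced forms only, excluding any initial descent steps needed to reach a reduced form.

D = 37, ⌊√D⌋ = 6
river: ρ → (-3,5,1)
river: ρ → (1,5,-3)
river: ρ → (-3,1,3)
river: ρ → (3,5,-1)
river: ρ → (-1,5,3)
river: ρ → (3,1,-3)
ρ-cycle length = 6 (tail of 0 descent steps not counted)

6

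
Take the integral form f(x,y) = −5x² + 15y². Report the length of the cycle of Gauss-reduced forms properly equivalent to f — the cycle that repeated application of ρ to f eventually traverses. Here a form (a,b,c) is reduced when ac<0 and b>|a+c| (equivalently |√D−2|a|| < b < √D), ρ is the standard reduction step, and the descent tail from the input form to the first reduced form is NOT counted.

D = 300, ⌊√D⌋ = 17
descent: ρ → (15,0,-5)
descent: ρ → (-5,10,10)  [lands on river]
river: ρ → (10,10,-5)
ρ-cycle length = 2 (tail of 2 descent steps not counted)

2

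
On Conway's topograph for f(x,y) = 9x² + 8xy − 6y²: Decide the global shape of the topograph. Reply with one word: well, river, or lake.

D = b²−4ac = 8² − 4·9·(-6) = 280
D > 0 non-square ⇒ indefinite ⇒ periodic river

river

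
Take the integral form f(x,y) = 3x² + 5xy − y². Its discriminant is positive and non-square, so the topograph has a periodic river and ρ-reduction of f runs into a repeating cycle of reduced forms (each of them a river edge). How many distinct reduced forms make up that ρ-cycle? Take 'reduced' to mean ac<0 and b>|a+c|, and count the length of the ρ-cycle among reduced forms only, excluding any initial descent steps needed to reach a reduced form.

D = 37, ⌊√D⌋ = 6
river: ρ → (-1,5,3)
river: ρ → (3,1,-3)
river: ρ → (-3,5,1)
river: ρ → (1,5,-3)
river: ρ → (-3,1,3)
river: ρ → (3,5,-1)
ρ-cycle length = 6 (tail of 0 descent steps not counted)

6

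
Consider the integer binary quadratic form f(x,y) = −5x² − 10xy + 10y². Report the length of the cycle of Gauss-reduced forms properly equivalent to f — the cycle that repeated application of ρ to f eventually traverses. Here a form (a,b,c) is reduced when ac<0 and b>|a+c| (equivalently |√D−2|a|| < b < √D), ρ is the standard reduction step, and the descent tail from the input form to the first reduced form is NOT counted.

D = 300, ⌊√D⌋ = 17
descent: ρ → (10,10,-5)  [lands on river]
river: ρ → (-5,10,10)
ρ-cycle length = 2 (tail of 1 descent step not counted)

2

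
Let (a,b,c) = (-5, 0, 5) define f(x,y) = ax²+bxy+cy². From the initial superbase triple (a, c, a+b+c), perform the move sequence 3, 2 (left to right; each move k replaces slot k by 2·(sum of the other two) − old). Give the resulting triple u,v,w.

start (-5,5,0) = (f(1,0),f(0,1),f(1,1))
replace slot 3: 2·((-5)+5) − 0 = 0 → (-5,5,0)
replace slot 2: 2·((-5)+0) − 5 = -15 → (-5,-15,0)

-5,-15,0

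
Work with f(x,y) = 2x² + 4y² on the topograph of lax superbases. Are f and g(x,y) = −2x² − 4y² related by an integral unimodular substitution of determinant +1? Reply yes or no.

D₁ = -32, D₂ = -32
f: reduced (well bottom): (2,0,4) with a≤c, −a<b≤a
g is negative-definite; reduce −g:
−g: reduced (well bottom): (2,0,4) with a≤c, −a<b≤a
flip sign back: reduced form of g is (-2,0,-4)
reduced forms (2, 0, 4) vs (-2, 0, -4) ⇒ inequivalent

no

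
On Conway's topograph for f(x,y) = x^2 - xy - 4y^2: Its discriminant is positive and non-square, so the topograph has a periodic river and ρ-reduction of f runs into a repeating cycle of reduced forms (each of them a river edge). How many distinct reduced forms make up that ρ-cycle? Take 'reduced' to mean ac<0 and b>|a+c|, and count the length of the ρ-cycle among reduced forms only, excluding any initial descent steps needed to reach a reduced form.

D = 17, ⌊√D⌋ = 4
descent: ρ → (-4,1,1)
descent: ρ → (1,3,-2)  [lands on river]
river: ρ → (-2,1,2)
river: ρ → (2,3,-1)
river: ρ → (-1,3,2)
river: ρ → (2,1,-2)
river: ρ → (-2,3,1)
ρ-cycle length = 6 (tail of 2 descent steps not counted)

6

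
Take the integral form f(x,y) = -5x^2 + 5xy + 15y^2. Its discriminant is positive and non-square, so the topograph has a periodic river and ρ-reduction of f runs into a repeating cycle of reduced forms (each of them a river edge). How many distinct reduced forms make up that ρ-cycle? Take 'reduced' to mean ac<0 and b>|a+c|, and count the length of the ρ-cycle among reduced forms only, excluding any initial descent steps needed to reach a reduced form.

D = 325, ⌊√D⌋ = 18
descent: ρ → (15,-5,-5)
descent: ρ → (-5,15,5)  [lands on river]
river: ρ → (5,15,-5)
ρ-cycle length = 2 (tail of 2 descent steps not counted)

2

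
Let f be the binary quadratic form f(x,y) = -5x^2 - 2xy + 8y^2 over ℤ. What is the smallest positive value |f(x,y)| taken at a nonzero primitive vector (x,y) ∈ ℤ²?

descent: ρ → (8,2,-5)
descent: ρ → (-5,8,5)  [lands on river]
river: ρ → (5,12,-1)
river: ρ → (-1,12,5)
river: ρ → (5,8,-5)
river: ρ → (-5,12,1)
river: ρ → (1,12,-5)
closes: descent 2, river 6
min |a| on river = 1

1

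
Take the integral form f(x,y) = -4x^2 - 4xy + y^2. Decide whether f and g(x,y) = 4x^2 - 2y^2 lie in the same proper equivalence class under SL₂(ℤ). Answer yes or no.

D₁ = 32, D₂ = 32
river cycle of f (length 2): (1, 4, -4), (-4, 4, 1)
river cycle of g (length 2): (-2, 4, 2), (2, 4, -2)
cycles differ ⇒ inequivalent

no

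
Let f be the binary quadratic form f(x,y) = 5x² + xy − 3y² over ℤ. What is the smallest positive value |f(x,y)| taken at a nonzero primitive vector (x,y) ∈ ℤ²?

descent: ρ → (-3,5,3)  [lands on river]
river: ρ → (3,7,-1)
river: ρ → (-1,7,3)
river: ρ → (3,5,-3)
river: ρ → (-3,7,1)
river: ρ → (1,7,-3)
closes: descent 1, river 6
min |a| on river = 1

1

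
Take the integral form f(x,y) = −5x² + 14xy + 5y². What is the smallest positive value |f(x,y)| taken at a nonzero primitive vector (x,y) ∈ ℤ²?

river: ρ → (5,16,-2)
river: ρ → (-2,16,5)
river: ρ → (5,14,-5)
river: ρ → (-5,16,2)
river: ρ → (2,16,-5)
river: ρ → (-5,14,5)
closes: descent 0, river 6
min |a| on river = 2

2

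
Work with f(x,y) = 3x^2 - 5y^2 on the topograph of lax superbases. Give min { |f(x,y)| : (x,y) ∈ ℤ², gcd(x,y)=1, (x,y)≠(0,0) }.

descent: ρ → (-5,0,3)
descent: ρ → (3,6,-2)  [lands on river]
river: ρ → (-2,6,3)
closes: descent 2, river 2
min |a| on river = 2

2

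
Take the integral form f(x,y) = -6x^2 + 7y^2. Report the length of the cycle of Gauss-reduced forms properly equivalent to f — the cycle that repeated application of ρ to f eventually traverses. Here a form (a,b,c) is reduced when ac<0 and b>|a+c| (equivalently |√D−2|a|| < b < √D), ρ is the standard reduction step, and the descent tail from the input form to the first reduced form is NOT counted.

D = 168, ⌊√D⌋ = 12
descent: ρ → (7,0,-6)
descent: ρ → (-6,12,1)  [lands on river]
river: ρ → (1,12,-6)
ρ-cycle length = 2 (tail of 2 descent steps not counted)

2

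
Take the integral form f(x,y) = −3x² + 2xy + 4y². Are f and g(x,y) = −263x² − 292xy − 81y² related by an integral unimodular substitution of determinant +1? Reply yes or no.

D₁ = 52, D₂ = 52
river cycle of f (length 10): (4, 6, -1), (-1, 6, 4), (4, 2, -3), (-3, 4, 3), (3, 2, -4), (-4, 6, 1), (1, 6, -4), (-4, 2, 3), (3, 4, -3), (-3, 2, 4)
river cycle of g (length 10): (-3, 2, 4), (4, 6, -1), (-1, 6, 4), (4, 2, -3), (-3, 4, 3), (3, 2, -4), (-4, 6, 1), (1, 6, -4), (-4, 2, 3), (3, 4, -3)
cycles coincide ⇒ equivalent

yes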